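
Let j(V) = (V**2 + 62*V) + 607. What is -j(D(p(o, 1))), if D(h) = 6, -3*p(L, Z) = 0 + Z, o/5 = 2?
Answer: -1015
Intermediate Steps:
o = 10 (o = 5*2 = 10)
p(L, Z) = -Z/3 (p(L, Z) = -(0 + Z)/3 = -Z/3)
j(V) = 607 + V**2 + 62*V
-j(D(p(o, 1))) = -(607 + 6**2 + 62*6) = -(607 + 36 + 372) = -1*1015 = -1015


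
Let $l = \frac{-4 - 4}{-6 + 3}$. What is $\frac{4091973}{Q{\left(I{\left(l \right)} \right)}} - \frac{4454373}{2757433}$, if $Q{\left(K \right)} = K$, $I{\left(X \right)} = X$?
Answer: $\frac{4835712645849}{3151352} \approx 1.5345 \cdot 10^{6}$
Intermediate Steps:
$l = \frac{8}{3}$ ($l = - \frac{8}{-3} = \left(-8\right) \left(- \frac{1}{3}\right) = \frac{8}{3} \approx 2.6667$)
$\frac{4091973}{Q{\left(I{\left(l \right)} \right)}} - \frac{4454373}{2757433} = \frac{4091973}{\frac{8}{3}} - \frac{4454373}{2757433} = 4091973 \cdot \frac{3}{8} - \frac{636339}{393919} = \frac{12275919}{8} - \frac{636339}{393919} = \frac{4835712645849}{3151352}$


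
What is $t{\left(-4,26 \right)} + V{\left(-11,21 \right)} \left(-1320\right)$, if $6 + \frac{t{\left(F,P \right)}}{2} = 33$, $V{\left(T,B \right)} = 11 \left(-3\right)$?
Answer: $43614$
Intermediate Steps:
$V{\left(T,B \right)} = -33$
$t{\left(F,P \right)} = 54$ ($t{\left(F,P \right)} = -12 + 2 \cdot 33 = -12 + 66 = 54$)
$t{\left(-4,26 \right)} + V{\left(-11,21 \right)} \left(-1320\right) = 54 - -43560 = 54 + 43560 = 43614$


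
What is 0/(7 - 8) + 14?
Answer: 14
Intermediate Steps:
0/(7 - 8) + 14 = 0/(-1) + 14 = -1*0 + 14 = 0 + 14 = 14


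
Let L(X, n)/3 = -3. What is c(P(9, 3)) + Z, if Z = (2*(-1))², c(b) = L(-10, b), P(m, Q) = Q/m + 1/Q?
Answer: -5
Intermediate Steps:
L(X, n) = -9 (L(X, n) = 3*(-3) = -9)
P(m, Q) = 1/Q + Q/m (P(m, Q) = Q/m + 1/Q = 1/Q + Q/m)
c(b) = -9
Z = 4 (Z = (-2)² = 4)
c(P(9, 3)) + Z = -9 + 4 = -5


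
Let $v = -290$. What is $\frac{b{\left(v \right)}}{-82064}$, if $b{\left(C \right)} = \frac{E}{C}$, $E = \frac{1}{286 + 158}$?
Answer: $\frac{1}{10566560640} \approx 9.4638 \cdot 10^{-11}$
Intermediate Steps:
$E = \frac{1}{444} \approx 0.0022523$
$b{\left(C \right)} = \frac{1}{444 C}$
$\frac{b{\left(v \right)}}{-82064} = \frac{\frac{1}{444} \frac{1}{-290}}{-82064} = \frac{1}{444} \left(- \frac{1}{290}\right) \left(- \frac{1}{82064}\right) = \left(- \frac{1}{128760}\right) \left(- \frac{1}{82064}\right) = \frac{1}{10566560640}$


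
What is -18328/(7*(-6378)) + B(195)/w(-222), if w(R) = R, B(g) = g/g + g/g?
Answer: 331627/825951 ≈ 0.40151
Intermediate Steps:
B(g) = 2 (B(g) = 1 + 1 = 2)
-18328/(7*(-6378)) + B(195)/w(-222) = -18328/(7*(-6378)) + 2/(-222) = -18328/(-44646) + 2*(-1/222) = -18328*(-1/44646) - 1/111 = 9164/22323 - 1/111 = 331627/825951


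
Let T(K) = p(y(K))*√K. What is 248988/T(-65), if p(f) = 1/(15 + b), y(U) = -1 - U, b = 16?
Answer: -7718628*I*√65/65 ≈ -9.5738e+5*I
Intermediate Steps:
p(f) = 1/31 (p(f) = 1/(15 + 16) = 1/31)
T(K) = √K/31
248988/T(-65) = 248988/((√(-65)/31)) = 248988/(((I*√65)/31)) = 248988/((I*√65/31)) = 248988*(-31*I*√65/65) = -7718628*I*√65/65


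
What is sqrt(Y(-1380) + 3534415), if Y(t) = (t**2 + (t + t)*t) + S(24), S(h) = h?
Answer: sqrt(9247639) ≈ 3041.0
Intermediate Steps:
Y(t) = 24 + 3*t**2 (Y(t) = (t**2 + (t + t)*t) + 24 = (t**2 + (2*t)*t) + 24 = (t**2 + 2*t**2) + 24 = 3*t**2 + 24 = 24 + 3*t**2)
sqrt(Y(-1380) + 3534415) = sqrt((24 + 3*(-1380)**2) + 3534415) = sqrt((24 + 3*1904400) + 3534415) = sqrt((24 + 5713200) + 3534415) = sqrt(5713224 + 3534415) = sqrt(9247639)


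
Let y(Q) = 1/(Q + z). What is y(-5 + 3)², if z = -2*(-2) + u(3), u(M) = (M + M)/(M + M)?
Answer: ⅑ ≈ 0.11111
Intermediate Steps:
u(M) = 1 (u(M) = (2*M)/((2*M)) = (2*M)*(1/(2*M)) = 1)
z = 5 (z = -2*(-2) + 1 = 4 + 1 = 5)
y(Q) = 1/(5 + Q) (y(Q) = 1/(Q + 5) = 1/(5 + Q))
y(-5 + 3)² = (1/(5 + (-5 + 3)))² = (1/(5 - 2))² = (1/3)² = (⅓)² = ⅑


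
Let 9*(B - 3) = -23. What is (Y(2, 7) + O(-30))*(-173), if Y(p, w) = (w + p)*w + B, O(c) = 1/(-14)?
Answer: -1381405/126 ≈ -10964.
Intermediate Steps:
B = 4/9 (B = 3 + (1/9)*(-23) = 3 - 23/9 = 4/9 ≈ 0.44444)
O(c) = -1/14
Y(p, w) = 4/9 + w*(p + w) (Y(p, w) = (w + p)*w + 4/9 = (p + w)*w + 4/9 = w*(p + w) + 4/9 = 4/9 + w*(p + w))
(Y(2, 7) + O(-30))*(-173) = ((4/9 + 7**2 + 2*7) - 1/14)*(-173) = ((4/9 + 49 + 14) - 1/14)*(-173) = (571/9 - 1/14)*(-173) = (7985/126)*(-173) = -1381405/126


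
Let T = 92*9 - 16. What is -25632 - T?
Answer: -26444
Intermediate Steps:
T = 812 (T = 828 - 16 = 812)
-25632 - T = -25632 - 1*812 = -25632 - 812 = -26444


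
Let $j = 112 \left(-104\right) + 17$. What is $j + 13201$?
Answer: $1570$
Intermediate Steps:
$j = -11631$ ($j = -11648 + 17 = -11631$)
$j + 13201 = -11631 + 13201 = 1570$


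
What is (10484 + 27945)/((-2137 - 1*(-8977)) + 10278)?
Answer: 38429/17118 ≈ 2.2449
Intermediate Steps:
(10484 + 27945)/((-2137 - 1*(-8977)) + 10278) = 38429/((-2137 + 8977) + 10278) = 38429/(6840 + 10278) = 38429/17118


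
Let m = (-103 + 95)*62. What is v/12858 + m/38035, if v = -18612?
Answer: -119047498/81509005 ≈ -1.4605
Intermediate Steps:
m = -496 (m = -8*62 = -496)
v/12858 + m/38035 = -18612/12858 - 496/38035 = -18612*1/12858 - 496*1/38035 = -3102/2143 - 496/38035 = -119047498/81509005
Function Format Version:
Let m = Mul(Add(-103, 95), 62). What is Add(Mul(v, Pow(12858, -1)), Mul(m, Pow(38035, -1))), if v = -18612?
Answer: Rational(-119047498, 81509005) ≈ -1.4605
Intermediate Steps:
m = -496 (m = Mul(-8, 62) = -496)
Add(Mul(v, Pow(12858, -1)), Mul(m, Pow(38035, -1))) = Add(Mul(-18612, Pow(12858, -1)), Mul(-496, Pow(38035, -1))) = Add(Mul(-18612, Rational(1, 12858)), Mul(-496, Rational(1, 38035))) = Add(Rational(-3102, 2143), Rational(-496, 38035)) = Rational(-119047498, 81509005)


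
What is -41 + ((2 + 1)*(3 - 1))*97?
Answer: 541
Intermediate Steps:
-41 + ((2 + 1)*(3 - 1))*97 = -41 + (3*2)*97 = -41 + 6*97 = -41 + 582 = 541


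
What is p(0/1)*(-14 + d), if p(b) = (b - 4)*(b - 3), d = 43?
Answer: 348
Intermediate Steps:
p(b) = (-4 + b)*(-3 + b)
p(0/1)*(-14 + d) = (12 + (0/1)**2 - 0/1)*(-14 + 43) = (12 + (0*1)**2 - 0)*29 = (12 + 0**2 - 7*0)*29 = (12 + 0 + 0)*29 = 12*29 = 348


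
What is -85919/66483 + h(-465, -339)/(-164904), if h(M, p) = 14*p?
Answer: -2308809743/1827218772 ≈ -1.2636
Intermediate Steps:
-85919/66483 + h(-465, -339)/(-164904) = -85919/66483 + (14*(-339))/(-164904) = -85919*1/66483 - 4746*(-1/164904) = -85919/66483 + 791/27484 = -2308809743/1827218772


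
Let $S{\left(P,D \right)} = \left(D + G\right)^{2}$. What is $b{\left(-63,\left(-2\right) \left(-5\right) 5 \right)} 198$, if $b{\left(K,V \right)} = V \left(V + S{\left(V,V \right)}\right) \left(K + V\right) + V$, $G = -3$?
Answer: $-290723400$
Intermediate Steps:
$S{\left(P,D \right)} = \left(-3 + D\right)^{2}$ ($S{\left(P,D \right)} = \left(D - 3\right)^{2} = \left(-3 + D\right)^{2}$)
$b{\left(K,V \right)} = V + V \left(K + V\right) \left(V + \left(-3 + V\right)^{2}\right)$ ($b{\left(K,V \right)} = V \left(V + \left(-3 + V\right)^{2}\right) \left(K + V\right) + V = V \left(K + V\right) \left(V + \left(-3 + V\right)^{2}\right) + V = V + V \left(K + V\right) \left(V + \left(-3 + V\right)^{2}\right)$)
$b{\left(-63,\left(-2\right) \left(-5\right) 5 \right)} 198 = \left(-2\right) \left(-5\right) 5 \left(1 + \left(\left(-2\right) \left(-5\right) 5\right)^{2} - 63 \left(-2\right) \left(-5\right) 5 - 63 \left(-3 + \left(-2\right) \left(-5\right) 5\right)^{2} + \left(-2\right) \left(-5\right) 5 \left(-3 + \left(-2\right) \left(-5\right) 5\right)^{2}\right) 198 = 10 \cdot 5 \left(1 + \left(10 \cdot 5\right)^{2} - 63 \cdot 10 \cdot 5 - 63 \left(-3 + 10 \cdot 5\right)^{2} + 10 \cdot 5 \left(-3 + 10 \cdot 5\right)^{2}\right) 198 = 50 \left(1 + 50^{2} - 3150 - 63 \left(-3 + 50\right)^{2} + 50 \left(-3 + 50\right)^{2}\right) 198 = 50 \left(1 + 2500 - 3150 - 63 \cdot 47^{2} + 50 \cdot 47^{2}\right) 198 = 50 \left(1 + 2500 - 3150 - 139167 + 50 \cdot 2209\right) 198 = 50 \left(1 + 2500 - 3150 - 139167 + 110450\right) 198 = 50 \left(-29366\right) 198 = \left(-1468300\right) 198 = -290723400$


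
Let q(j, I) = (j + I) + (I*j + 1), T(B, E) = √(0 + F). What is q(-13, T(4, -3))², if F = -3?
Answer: -288 + 288*I*√3 ≈ -288.0 + 498.83*I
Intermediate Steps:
T(B, E) = I*√3 (T(B, E) = √(0 - 3) = √(-3) = I*√3)
q(j, I) = 1 + I + j + I*j (q(j, I) = (I + j) + (1 + I*j) = 1 + I + j + I*j)
q(-13, T(4, -3))² = (1 + I*√3 - 13 + (I*√3)*(-13))² = (1 + I*√3 - 13 - 13*I*√3)² = (-12 - 12*I*√3)²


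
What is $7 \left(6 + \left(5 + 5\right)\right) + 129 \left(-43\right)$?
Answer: $-5435$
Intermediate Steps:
$7 \left(6 + \left(5 + 5\right)\right) + 129 \left(-43\right) = 7 \left(6 + 10\right) - 5547 = 7 \cdot 16 - 5547 = 112 - 5547 = -5435$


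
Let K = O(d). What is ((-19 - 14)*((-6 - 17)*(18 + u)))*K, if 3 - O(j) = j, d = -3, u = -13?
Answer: 22770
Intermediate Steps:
O(j) = 3 - j
K = 6 (K = 3 - 1*(-3) = 3 + 3 = 6)
((-19 - 14)*((-6 - 17)*(18 + u)))*K = ((-19 - 14)*((-6 - 17)*(18 - 13)))*6 = -(-759)*5*6 = -33*(-115)*6 = 3795*6 = 22770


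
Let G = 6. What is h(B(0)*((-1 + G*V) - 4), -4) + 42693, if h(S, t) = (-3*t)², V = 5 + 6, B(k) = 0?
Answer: 42837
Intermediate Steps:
V = 11
h(S, t) = 9*t²
h(B(0)*((-1 + G*V) - 4), -4) + 42693 = 9*(-4)² + 42693 = 9*16 + 42693 = 144 + 42693 = 42837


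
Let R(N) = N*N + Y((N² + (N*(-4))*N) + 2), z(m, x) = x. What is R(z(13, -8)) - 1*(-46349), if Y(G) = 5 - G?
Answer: 46608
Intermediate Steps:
R(N) = 3 + 4*N² (R(N) = N*N + (5 - ((N² + (N*(-4))*N) + 2)) = N² + (5 - ((N² + (-4*N)*N) + 2)) = N² + (5 - ((N² - 4*N²) + 2)) = N² + (5 - (-3*N² + 2)) = N² + (5 - (2 - 3*N²)) = N² + (5 + (-2 + 3*N²)) = N² + (3 + 3*N²) = 3 + 4*N²)
R(z(13, -8)) - 1*(-46349) = (3 + 4*(-8)²) - 1*(-46349) = (3 + 4*64) + 46349 = (3 + 256) + 46349 = 259 + 46349 = 46608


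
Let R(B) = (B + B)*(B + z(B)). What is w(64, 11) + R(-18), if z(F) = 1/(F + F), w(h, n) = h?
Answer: 713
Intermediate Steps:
z(F) = 1/(2*F)
R(B) = 2*B*(B + 1/(2*B)) (R(B) = (B + B)*(B + 1/(2*B)) = (2*B)*(B + 1/(2*B)) = 2*B*(B + 1/(2*B)))
w(64, 11) + R(-18) = 64 + (1 + 2*(-18)²) = 64 + (1 + 2*324) = 64 + (1 + 648) = 64 + 649 = 713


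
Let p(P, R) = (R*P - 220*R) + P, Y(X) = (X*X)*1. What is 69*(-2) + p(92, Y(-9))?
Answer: -10414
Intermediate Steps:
Y(X) = X² (Y(X) = X²*1 = X²)
p(P, R) = P - 220*R + P*R (p(P, R) = (P*R - 220*R) + P = (-220*R + P*R) + P = P - 220*R + P*R)
69*(-2) + p(92, Y(-9)) = 69*(-2) + (92 - 220*(-9)² + 92*(-9)²) = -138 + (92 - 220*81 + 92*81) = -138 + (92 - 17820 + 7452) = -138 - 10276 = -10414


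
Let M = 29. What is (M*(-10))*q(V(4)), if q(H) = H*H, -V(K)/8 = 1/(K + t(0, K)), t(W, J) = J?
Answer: -290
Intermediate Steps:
V(K) = -4/K (V(K) = -8/(K + K) = -8*1/(2*K) = -4/K)
q(H) = H²
(M*(-10))*q(V(4)) = (29*(-10))*(-4/4)² = -290*(-4*¼)² = -290*(-1)² = -290*1 = -290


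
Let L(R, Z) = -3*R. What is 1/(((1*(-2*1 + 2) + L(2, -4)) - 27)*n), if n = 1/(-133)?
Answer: 133/33 ≈ 4.0303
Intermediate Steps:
n = -1/133 ≈ -0.0075188
1/(((1*(-2*1 + 2) + L(2, -4)) - 27)*n) = 1/(((1*(-2*1 + 2) - 3*2) - 27)*(-1/133)) = 1/(((1*(-2 + 2) - 6) - 27)*(-1/133)) = 1/(((1*0 - 6) - 27)*(-1/133)) = 1/(((0 - 6) - 27)*(-1/133)) = 1/((-6 - 27)*(-1/133)) = 1/(-33*(-1/133)) = 1/(33/133) = 133/33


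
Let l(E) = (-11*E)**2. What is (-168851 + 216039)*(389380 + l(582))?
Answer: 1952402744992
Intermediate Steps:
l(E) = 121*E**2
(-168851 + 216039)*(389380 + l(582)) = (-168851 + 216039)*(389380 + 121*582**2) = 47188*(389380 + 121*338724) = 47188*(389380 + 40985604) = 47188*41374984 = 1952402744992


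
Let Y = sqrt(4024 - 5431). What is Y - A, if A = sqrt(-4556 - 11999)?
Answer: I*(sqrt(1407) - sqrt(16555)) ≈ -91.156*I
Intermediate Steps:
A = I*sqrt(16555) (A = sqrt(-16555) = I*sqrt(16555) ≈ 128.67*I)
Y = I*sqrt(1407) (Y = sqrt(-1407) = I*sqrt(1407) ≈ 37.51*I)
Y - A = I*sqrt(1407) - I*sqrt(16555)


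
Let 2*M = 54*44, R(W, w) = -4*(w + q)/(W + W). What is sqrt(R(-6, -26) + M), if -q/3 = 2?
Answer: 2*sqrt(2649)/3 ≈ 34.312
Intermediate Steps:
q = -6 (q = -3*2 = -6)
R(W, w) = -2*(-6 + w)/W (R(W, w) = -4*(w - 6)/(W + W) = -4*(-6 + w)/(2*W) = -4*(-6 + w)*1/(2*W) = -2*(-6 + w)/W)
M = 1188 (M = (54*44)/2 = (1/2)*2376 = 1188)
sqrt(R(-6, -26) + M) = sqrt(2*(6 - 1*(-26))/(-6) + 1188) = sqrt(2*(-1/6)*(6 + 26) + 1188) = sqrt(2*(-1/6)*32 + 1188) = sqrt(-32/3 + 1188) = sqrt(3532/3) = 2*sqrt(2649)/3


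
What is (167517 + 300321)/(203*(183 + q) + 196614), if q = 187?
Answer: 233919/135862 ≈ 1.7217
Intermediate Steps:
(167517 + 300321)/(203*(183 + q) + 196614) = (167517 + 300321)/(203*(183 + 187) + 196614) = 467838/(203*370 + 196614) = 467838/(75110 + 196614) = 467838/271724 = 467838*(1/271724) = 233919/135862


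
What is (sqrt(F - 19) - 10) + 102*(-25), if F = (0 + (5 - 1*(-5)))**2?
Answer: -2551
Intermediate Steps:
F = 100 (F = (0 + (5 + 5))**2 = (0 + 10)**2 = 10**2 = 100)
(sqrt(F - 19) - 10) + 102*(-25) = (sqrt(100 - 19) - 10) + 102*(-25) = (sqrt(81) - 10) - 2550 = (9 - 10) - 2550 = -1 - 2550 = -2551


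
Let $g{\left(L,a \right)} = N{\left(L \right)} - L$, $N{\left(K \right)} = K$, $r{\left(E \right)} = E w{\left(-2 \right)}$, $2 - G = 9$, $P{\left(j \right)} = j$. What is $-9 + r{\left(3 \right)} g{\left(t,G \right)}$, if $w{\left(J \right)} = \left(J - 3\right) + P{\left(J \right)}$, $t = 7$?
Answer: $-9$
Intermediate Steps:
$G = -7$ ($G = 2 - 9 = -7$)
$w{\left(J \right)} = -3 + 2 J$ ($w{\left(J \right)} = \left(J - 3\right) + J = \left(-3 + J\right) + J = -3 + 2 J$)
$r{\left(E \right)} = - 7 E$ ($r{\left(E \right)} = E \left(-3 + 2 \left(-2\right)\right) = E \left(-3 - 4\right) = E \left(-7\right) = - 7 E$)
$g{\left(L,a \right)} = 0$ ($g{\left(L,a \right)} = L - L = 0$)
$-9 + r{\left(3 \right)} g{\left(t,G \right)} = -9 + \left(-7\right) 3 \cdot 0 = -9 - 0 = -9 + 0 = -9$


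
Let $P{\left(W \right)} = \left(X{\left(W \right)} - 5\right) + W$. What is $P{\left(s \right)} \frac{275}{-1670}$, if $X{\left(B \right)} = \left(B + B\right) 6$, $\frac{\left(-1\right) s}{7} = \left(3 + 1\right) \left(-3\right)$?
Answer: $- \frac{59785}{334} \approx -179.0$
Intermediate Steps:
$s = 84$ ($s = - 7 \left(3 + 1\right) \left(-3\right) = - 7 \cdot 4 \left(-3\right) = \left(-7\right) \left(-12\right) = 84$)
$X{\left(B \right)} = 12 B$ ($X{\left(B \right)} = 2 B 6 = 12 B$)
$P{\left(W \right)} = -5 + 13 W$ ($P{\left(W \right)} = \left(12 W - 5\right) + W = \left(-5 + 12 W\right) + W = -5 + 13 W$)
$P{\left(s \right)} \frac{275}{-1670} = \left(-5 + 13 \cdot 84\right) \frac{275}{-1670} = \left(-5 + 1092\right) 275 \left(- \frac{1}{1670}\right) = 1087 \left(- \frac{55}{334}\right) = - \frac{59785}{334}$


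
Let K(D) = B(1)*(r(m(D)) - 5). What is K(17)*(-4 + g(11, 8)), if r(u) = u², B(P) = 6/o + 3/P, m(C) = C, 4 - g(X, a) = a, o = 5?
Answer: -47712/5 ≈ -9542.4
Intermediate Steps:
g(X, a) = 4 - a
B(P) = 6/5 + 3/P
K(D) = -21 + 21*D²/5 (K(D) = (6/5 + 3/1)*(D² - 5) = (6/5 + 3*1)*(-5 + D²) = (6/5 + 3)*(-5 + D²) = 21*(-5 + D²)/5 = -21 + 21*D²/5)
K(17)*(-4 + g(11, 8)) = (-21 + (21/5)*17²)*(-4 + (4 - 1*8)) = (-21 + (21/5)*289)*(-4 + (4 - 8)) = (-21 + 6069/5)*(-4 - 4) = (5964/5)*(-8) = -47712/5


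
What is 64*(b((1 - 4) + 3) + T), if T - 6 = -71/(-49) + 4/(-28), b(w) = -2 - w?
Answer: 16640/49 ≈ 339.59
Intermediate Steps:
T = 358/49 (T = 6 + (-71/(-49) + 4/(-28)) = 6 + (-71*(-1/49) + 4*(-1/28)) = 6 + (71/49 - 1/7) = 6 + 64/49 = 358/49 ≈ 7.3061)
64*(b((1 - 4) + 3) + T) = 64*((-2 - ((1 - 4) + 3)) + 358/49) = 64*((-2 - (-3 + 3)) + 358/49) = 64*((-2 - 1*0) + 358/49) = 64*((-2 + 0) + 358/49) = 64*(-2 + 358/49) = 64*(260/49) = 16640/49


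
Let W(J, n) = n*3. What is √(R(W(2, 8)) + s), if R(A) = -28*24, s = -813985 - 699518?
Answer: 5*I*√60567 ≈ 1230.5*I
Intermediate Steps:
s = -1513503
W(J, n) = 3*n
R(A) = -672
√(R(W(2, 8)) + s) = √(-672 - 1513503) = √(-1514175) = 5*I*√60567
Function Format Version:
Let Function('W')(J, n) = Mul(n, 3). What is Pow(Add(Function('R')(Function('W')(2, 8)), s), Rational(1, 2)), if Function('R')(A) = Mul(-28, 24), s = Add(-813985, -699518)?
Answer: Mul(5, I, Pow(60567, Rational(1, 2))) ≈ Mul(1230.5, I)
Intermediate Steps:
s = -1513503
Function('W')(J, n) = Mul(3, n)
Function('R')(A) = -672
Pow(Add(Function('R')(Function('W')(2, 8)), s), Rational(1, 2)) = Pow(Add(-672, -1513503), Rational(1, 2)) = Pow(-1514175, Rational(1, 2)) = Mul(5, I, Pow(60567, Rational(1, 2)))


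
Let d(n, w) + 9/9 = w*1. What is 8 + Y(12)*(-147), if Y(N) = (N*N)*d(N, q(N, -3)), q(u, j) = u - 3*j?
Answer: -423352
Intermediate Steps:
d(n, w) = -1 + w (d(n, w) = -1 + w*1 = -1 + w)
Y(N) = N²*(8 + N) (Y(N) = (N*N)*(-1 + (N - 3*(-3))) = N²*(-1 + (N + 9)) = N²*(-1 + (9 + N)) = N²*(8 + N))
8 + Y(12)*(-147) = 8 + (12²*(8 + 12))*(-147) = 8 + (144*20)*(-147) = 8 + 2880*(-147) = 8 - 423360 = -423352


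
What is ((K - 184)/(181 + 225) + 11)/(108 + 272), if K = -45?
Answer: 223/8120 ≈ 0.027463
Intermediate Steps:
((K - 184)/(181 + 225) + 11)/(108 + 272) = ((-45 - 184)/(181 + 225) + 11)/(108 + 272) = (-229/406 + 11)/380 = (-229*1/406 + 11)*(1/380) = (-229/406 + 11)*(1/380) = (4237/406)*(1/380) = 223/8120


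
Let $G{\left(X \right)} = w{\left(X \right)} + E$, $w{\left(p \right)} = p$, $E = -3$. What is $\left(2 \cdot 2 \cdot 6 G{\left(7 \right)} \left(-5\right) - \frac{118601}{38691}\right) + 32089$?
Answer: $\frac{1222865218}{38691} \approx 31606.0$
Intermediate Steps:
$G{\left(X \right)} = -3 + X$ ($G{\left(X \right)} = X - 3 = -3 + X$)
$\left(2 \cdot 2 \cdot 6 G{\left(7 \right)} \left(-5\right) - \frac{118601}{38691}\right) + 32089 = \left(2 \cdot 2 \cdot 6 \left(-3 + 7\right) \left(-5\right) - \frac{118601}{38691}\right) + 32089 = \left(4 \cdot 6 \cdot 4 \left(-5\right) - \frac{118601}{38691}\right) + 32089 = \left(24 \cdot 4 \left(-5\right) - \frac{118601}{38691}\right) + 32089 = \left(96 \left(-5\right) - \frac{118601}{38691}\right) + 32089 = \left(-480 - \frac{118601}{38691}\right) + 32089 = - \frac{18690281}{38691} + 32089 = \frac{1222865218}{38691}$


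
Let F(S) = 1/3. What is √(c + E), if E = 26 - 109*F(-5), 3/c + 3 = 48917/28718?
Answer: I*√157826306199/111711 ≈ 3.5563*I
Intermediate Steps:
F(S) = ⅓
c = -86154/37237 (c = 3/(-3 + 48917/28718) = 3/(-37237/28718) = 3*(-28718/37237) = -86154/37237 ≈ -2.3137)
E = -31/3 (E = 26 - 109*⅓ = 26 - 109/3 = -31/3 ≈ -10.333)
√(c + E) = √(-86154/37237 - 31/3) = √(-1412809/111711) = I*√157826306199/111711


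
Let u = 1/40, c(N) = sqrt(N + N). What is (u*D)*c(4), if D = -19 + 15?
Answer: -sqrt(2)/5 ≈ -0.28284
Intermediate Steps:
c(N) = sqrt(2)*sqrt(N) (c(N) = sqrt(2*N) = sqrt(2)*sqrt(N))
u = 1/40 ≈ 0.025000
D = -4
(u*D)*c(4) = ((1/40)*(-4))*(sqrt(2)*sqrt(4)) = -sqrt(2)*2/10 = -sqrt(2)/5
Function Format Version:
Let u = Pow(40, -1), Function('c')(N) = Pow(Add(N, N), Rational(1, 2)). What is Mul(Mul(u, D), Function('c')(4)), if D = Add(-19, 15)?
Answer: Mul(Rational(-1, 5), Pow(2, Rational(1, 2))) ≈ -0.28284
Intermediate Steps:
Function('c')(N) = Mul(Pow(2, Rational(1, 2)), Pow(N, Rational(1, 2))) (Function('c')(N) = Pow(Mul(2, N), Rational(1, 2)) = Mul(Pow(2, Rational(1, 2)), Pow(N, Rational(1, 2))))
u = Rational(1, 40) ≈ 0.025000
D = -4
Mul(Mul(u, D), Function('c')(4)) = Mul(Mul(Rational(1, 40), -4), Mul(Pow(2, Rational(1, 2)), Pow(4, Rational(1, 2)))) = Mul(Rational(-1, 10), Mul(Pow(2, Rational(1, 2)), 2)) = Mul(Rational(-1, 10), Mul(2, Pow(2, Rational(1, 2)))) = Mul(Rational(-1, 5), Pow(2, Rational(1, 2)))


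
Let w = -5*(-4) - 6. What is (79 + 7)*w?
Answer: 1204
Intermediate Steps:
w = 14 (w = 20 - 6 = 14)
(79 + 7)*w = (79 + 7)*14 = 86*14 = 1204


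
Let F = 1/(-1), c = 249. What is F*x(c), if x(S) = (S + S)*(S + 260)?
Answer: -253482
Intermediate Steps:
F = -1
x(S) = 2*S*(260 + S) (x(S) = (2*S)*(260 + S) = 2*S*(260 + S))
F*x(c) = -2*249*(260 + 249) = -2*249*509 = -1*253482 = -253482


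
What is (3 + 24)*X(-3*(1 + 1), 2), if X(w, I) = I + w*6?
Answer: -918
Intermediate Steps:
X(w, I) = I + 6*w
(3 + 24)*X(-3*(1 + 1), 2) = (3 + 24)*(2 + 6*(-3*(1 + 1))) = 27*(2 + 6*(-3*2)) = 27*(2 + 6*(-6)) = 27*(2 - 36) = 27*(-34) = -918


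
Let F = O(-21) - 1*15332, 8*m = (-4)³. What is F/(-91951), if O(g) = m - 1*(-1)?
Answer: 15339/91951 ≈ 0.16682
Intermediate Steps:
m = -8 (m = (⅛)*(-4)³ = (⅛)*(-64) = -8)
O(g) = -7 (O(g) = -8 - 1*(-1) = -8 + 1 = -7)
F = -15339 (F = -7 - 1*15332 = -7 - 15332 = -15339)
F/(-91951) = -15339/(-91951) = -15339*(-1/91951) = 15339/91951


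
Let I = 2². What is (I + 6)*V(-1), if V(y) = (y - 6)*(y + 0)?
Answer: 70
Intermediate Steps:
V(y) = y*(-6 + y) (V(y) = (-6 + y)*y = y*(-6 + y))
I = 4
(I + 6)*V(-1) = (4 + 6)*(-(-6 - 1)) = 10*(-1*(-7)) = 10*7 = 70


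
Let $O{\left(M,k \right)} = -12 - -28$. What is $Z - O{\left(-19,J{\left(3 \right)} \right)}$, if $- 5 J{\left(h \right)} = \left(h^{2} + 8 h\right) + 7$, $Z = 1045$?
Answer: $1029$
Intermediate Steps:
$J{\left(h \right)} = - \frac{7}{5} - \frac{8 h}{5} - \frac{h^{2}}{5}$ ($J{\left(h \right)} = - \frac{\left(h^{2} + 8 h\right) + 7}{5} = - \frac{7 + h^{2} + 8 h}{5} = - \frac{7}{5} - \frac{8 h}{5} - \frac{h^{2}}{5}$)
$O{\left(M,k \right)} = 16$ ($O{\left(M,k \right)} = -12 + 28 = 16$)
$Z - O{\left(-19,J{\left(3 \right)} \right)} = 1045 - 16 = 1029$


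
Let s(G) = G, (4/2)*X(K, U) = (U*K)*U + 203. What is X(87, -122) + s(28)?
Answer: 1295167/2 ≈ 6.4758e+5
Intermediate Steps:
X(K, U) = 203/2 + K*U**2/2 (X(K, U) = ((U*K)*U + 203)/2 = ((K*U)*U + 203)/2 = (K*U**2 + 203)/2 = (203 + K*U**2)/2 = 203/2 + K*U**2/2)
X(87, -122) + s(28) = (203/2 + (1/2)*87*(-122)**2) + 28 = (203/2 + (1/2)*87*14884) + 28 = (203/2 + 647454) + 28 = 1295111/2 + 28 = 1295167/2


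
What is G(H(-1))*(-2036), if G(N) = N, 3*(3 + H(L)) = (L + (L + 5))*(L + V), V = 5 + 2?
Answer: -6108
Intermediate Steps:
V = 7
H(L) = -3 + (5 + 2*L)*(7 + L)/3 (H(L) = -3 + ((L + (L + 5))*(L + 7))/3 = -3 + ((L + (5 + L))*(7 + L))/3 = -3 + ((5 + 2*L)*(7 + L))/3 = -3 + (5 + 2*L)*(7 + L)/3)
G(H(-1))*(-2036) = (26/3 + (2/3)*(-1)**2 + (19/3)*(-1))*(-2036) = (26/3 + (2/3)*1 - 19/3)*(-2036) = (26/3 + 2/3 - 19/3)*(-2036) = 3*(-2036) = -6108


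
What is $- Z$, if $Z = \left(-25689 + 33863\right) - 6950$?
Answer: $-1224$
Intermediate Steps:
$Z = 1224$ ($Z = 8174 - 6950 = 1224$)
$- Z = \left(-1\right) 1224 = -1224$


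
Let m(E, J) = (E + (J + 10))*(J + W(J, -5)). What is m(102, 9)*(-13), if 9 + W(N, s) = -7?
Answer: 11011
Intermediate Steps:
W(N, s) = -16 (W(N, s) = -9 - 7 = -16)
m(E, J) = (-16 + J)*(10 + E + J) (m(E, J) = (E + (J + 10))*(J - 16) = (E + (10 + J))*(-16 + J) = (10 + E + J)*(-16 + J) = (-16 + J)*(10 + E + J))
m(102, 9)*(-13) = (-160 + 9² - 16*102 - 6*9 + 102*9)*(-13) = (-160 + 81 - 1632 - 54 + 918)*(-13) = -847*(-13) = 11011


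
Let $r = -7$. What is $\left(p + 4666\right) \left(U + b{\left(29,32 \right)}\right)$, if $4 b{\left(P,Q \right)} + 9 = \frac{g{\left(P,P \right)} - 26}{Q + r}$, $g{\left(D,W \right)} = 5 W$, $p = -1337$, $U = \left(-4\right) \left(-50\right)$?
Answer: $\frac{33113563}{50} \approx 6.6227 \cdot 10^{5}$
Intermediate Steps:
$U = 200$
$b{\left(P,Q \right)} = - \frac{9}{4} + \frac{-26 + 5 P}{4 \left(-7 + Q\right)}$ ($b{\left(P,Q \right)} = - \frac{9}{4} + \frac{\left(5 P - 26\right) \frac{1}{Q - 7}}{4} = - \frac{9}{4} + \frac{\left(-26 + 5 P\right) \frac{1}{-7 + Q}}{4} = - \frac{9}{4} + \frac{\frac{1}{-7 + Q} \left(-26 + 5 P\right)}{4} = - \frac{9}{4} + \frac{-26 + 5 P}{4 \left(-7 + Q\right)}$)
$\left(p + 4666\right) \left(U + b{\left(29,32 \right)}\right) = \left(-1337 + 4666\right) \left(200 + \frac{37 - 288 + 5 \cdot 29}{4 \left(-7 + 32\right)}\right) = 3329 \left(200 + \frac{37 - 288 + 145}{4 \cdot 25}\right) = 3329 \left(200 + \frac{1}{4} \cdot \frac{1}{25} \left(-106\right)\right) = 3329 \left(200 - \frac{53}{50}\right) = 3329 \cdot \frac{9947}{50} = \frac{33113563}{50}$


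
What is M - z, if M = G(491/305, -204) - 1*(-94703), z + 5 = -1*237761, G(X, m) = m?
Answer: 332265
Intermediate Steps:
z = -237766 (z = -5 - 1*237761 = -5 - 237761 = -237766)
M = 94499 (M = -204 - 1*(-94703) = -204 + 94703 = 94499)
M - z = 94499 - 1*(-237766) = 94499 + 237766 = 332265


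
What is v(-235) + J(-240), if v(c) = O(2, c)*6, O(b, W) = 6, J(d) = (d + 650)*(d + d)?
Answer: -196764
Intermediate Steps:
J(d) = 2*d*(650 + d) (J(d) = (650 + d)*(2*d) = 2*d*(650 + d))
v(c) = 36 (v(c) = 6*6 = 36)
v(-235) + J(-240) = 36 + 2*(-240)*(650 - 240) = 36 + 2*(-240)*410 = 36 - 196800 = -196764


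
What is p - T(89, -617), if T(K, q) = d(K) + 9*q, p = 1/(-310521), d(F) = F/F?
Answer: 1724012591/310521 ≈ 5552.0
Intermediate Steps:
d(F) = 1
p = -1/310521 ≈ -3.2204e-6
T(K, q) = 1 + 9*q
p - T(89, -617) = -1/310521 - (1 + 9*(-617)) = -1/310521 - (1 - 5553) = -1/310521 - 1*(-5552) = -1/310521 + 5552 = 1724012591/310521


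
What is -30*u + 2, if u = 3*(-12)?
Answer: 1082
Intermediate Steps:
u = -36
-30*u + 2 = -30*(-36) + 2 = 1080 + 2 = 1082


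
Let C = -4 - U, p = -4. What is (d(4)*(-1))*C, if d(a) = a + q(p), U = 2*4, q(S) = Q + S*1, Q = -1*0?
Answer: 0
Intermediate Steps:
Q = 0
q(S) = S (q(S) = 0 + S*1 = 0 + S = S)
U = 8
d(a) = -4 + a (d(a) = a - 4 = -4 + a)
C = -12 (C = -4 - 1*8 = -4 - 8 = -12)
(d(4)*(-1))*C = ((-4 + 4)*(-1))*(-12) = (0*(-1))*(-12) = 0*(-12) = 0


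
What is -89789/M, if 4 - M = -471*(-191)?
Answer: 12827/12851 ≈ 0.99813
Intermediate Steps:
M = -89957 (M = 4 - (-471)*(-191) = 4 - 1*89961 = 4 - 89961 = -89957)
-89789/M = -89789/(-89957) = -89789*(-1/89957) = 12827/12851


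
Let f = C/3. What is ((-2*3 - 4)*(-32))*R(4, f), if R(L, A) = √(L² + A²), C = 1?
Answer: 320*√145/3 ≈ 1284.4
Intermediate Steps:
f = ⅓ (f = 1/3 = 1*(⅓) = ⅓ ≈ 0.33333)
R(L, A) = √(A² + L²)
((-2*3 - 4)*(-32))*R(4, f) = ((-2*3 - 4)*(-32))*√((⅓)² + 4²) = ((-6 - 4)*(-32))*√(⅑ + 16) = (-10*(-32))*√(145/9) = 320*(√145/3) = 320*√145/3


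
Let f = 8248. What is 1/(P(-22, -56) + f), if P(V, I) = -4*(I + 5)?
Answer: 1/8452 ≈ 0.00011832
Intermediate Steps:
P(V, I) = -20 - 4*I (P(V, I) = -4*(5 + I) = -20 - 4*I)
1/(P(-22, -56) + f) = 1/((-20 - 4*(-56)) + 8248) = 1/((-20 + 224) + 8248) = 1/(204 + 8248) = 1/8452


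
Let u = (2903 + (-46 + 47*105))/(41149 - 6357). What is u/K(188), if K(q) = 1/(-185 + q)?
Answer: 2922/4349 ≈ 0.67188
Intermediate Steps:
u = 974/4349 (u = (2903 + (-46 + 4935))/34792 = (2903 + 4889)*(1/34792) = 7792*(1/34792) = 974/4349 ≈ 0.22396)
u/K(188) = 974/(4349*(1/(-185 + 188))) = 974/(4349*(1/3)) = 974/(4349*(⅓)) = (974/4349)*3 = 2922/4349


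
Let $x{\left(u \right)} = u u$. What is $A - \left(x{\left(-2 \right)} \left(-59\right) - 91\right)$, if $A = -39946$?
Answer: $-39619$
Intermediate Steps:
$x{\left(u \right)} = u^{2}$
$A - \left(x{\left(-2 \right)} \left(-59\right) - 91\right) = -39946 - \left(\left(-2\right)^{2} \left(-59\right) - 91\right) = -39946 - \left(4 \left(-59\right) - 91\right) = -39946 - \left(-236 - 91\right) = -39946 - -327 = -39946 + 327 = -39619$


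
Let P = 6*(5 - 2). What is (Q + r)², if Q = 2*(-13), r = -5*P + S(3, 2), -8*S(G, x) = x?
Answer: 216225/16 ≈ 13514.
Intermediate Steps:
S(G, x) = -x/8
P = 18 (P = 6*3 = 18)
r = -361/4 (r = -5*18 - ⅛*2 = -90 - ¼ = -361/4 ≈ -90.250)
Q = -26
(Q + r)² = (-26 - 361/4)² = (-465/4)² = 216225/16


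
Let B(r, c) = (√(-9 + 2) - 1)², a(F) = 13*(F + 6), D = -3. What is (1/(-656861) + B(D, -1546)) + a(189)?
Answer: 1661201468/656861 - 2*I*√7 ≈ 2529.0 - 5.2915*I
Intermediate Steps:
a(F) = 78 + 13*F (a(F) = 13*(6 + F) = 78 + 13*F)
B(r, c) = (-1 + I*√7)² (B(r, c) = (√(-7) - 1)² = (I*√7 - 1)² = (-1 + I*√7)²)
(1/(-656861) + B(D, -1546)) + a(189) = (1/(-656861) + (1 - I*√7)²) + (78 + 13*189) = (-1/656861 + (1 - I*√7)²) + (78 + 2457) = (-1/656861 + (1 - I*√7)²) + 2535 = 1665142634/656861 + (1 - I*√7)²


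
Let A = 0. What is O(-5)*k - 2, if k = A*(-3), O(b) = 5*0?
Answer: -2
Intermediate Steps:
O(b) = 0
k = 0 (k = 0*(-3) = 0)
O(-5)*k - 2 = 0*0 - 2 = 0 - 2 = -2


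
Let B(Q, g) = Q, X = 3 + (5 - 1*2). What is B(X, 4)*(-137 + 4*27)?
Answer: -174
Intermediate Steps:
X = 6 (X = 3 + (5 - 2) = 3 + 3 = 6)
B(X, 4)*(-137 + 4*27) = 6*(-137 + 4*27) = 6*(-137 + 108) = 6*(-29) = -174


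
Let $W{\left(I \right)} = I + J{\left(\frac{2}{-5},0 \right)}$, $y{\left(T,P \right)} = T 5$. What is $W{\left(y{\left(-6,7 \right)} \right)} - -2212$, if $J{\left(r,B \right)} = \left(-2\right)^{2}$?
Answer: $2186$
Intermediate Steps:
$y{\left(T,P \right)} = 5 T$
$J{\left(r,B \right)} = 4$
$W{\left(I \right)} = 4 + I$ ($W{\left(I \right)} = I + 4 = 4 + I$)
$W{\left(y{\left(-6,7 \right)} \right)} - -2212 = \left(4 + 5 \left(-6\right)\right) - -2212 = \left(4 - 30\right) + 2212 = -26 + 2212 = 2186$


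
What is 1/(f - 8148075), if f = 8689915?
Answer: 1/541840 ≈ 1.8456e-6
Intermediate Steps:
1/(f - 8148075) = 1/(8689915 - 8148075) = 1/541840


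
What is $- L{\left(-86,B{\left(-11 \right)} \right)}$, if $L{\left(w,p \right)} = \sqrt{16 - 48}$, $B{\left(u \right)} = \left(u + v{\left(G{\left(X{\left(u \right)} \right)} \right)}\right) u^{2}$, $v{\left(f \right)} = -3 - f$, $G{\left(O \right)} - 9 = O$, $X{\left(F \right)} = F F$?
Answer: $- 4 i \sqrt{2} \approx - 5.6569 i$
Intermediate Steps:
$X{\left(F \right)} = F^{2}$
$G{\left(O \right)} = 9 + O$
$B{\left(u \right)} = u^{2} \left(-12 + u - u^{2}\right)$ ($B{\left(u \right)} = \left(u - \left(12 + u^{2}\right)\right) u^{2} = \left(-12 + u - u^{2}\right) u^{2} = u^{2} \left(-12 + u - u^{2}\right)$)
$L{\left(w,p \right)} = 4 i \sqrt{2}$ ($L{\left(w,p \right)} = \sqrt{-32} = 4 i \sqrt{2}$)
$- L{\left(-86,B{\left(-11 \right)} \right)} = - 4 i \sqrt{2}$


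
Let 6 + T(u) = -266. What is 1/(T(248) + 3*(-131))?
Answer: -1/665 ≈ -0.0015038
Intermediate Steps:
T(u) = -272 (T(u) = -6 - 266 = -272)
1/(T(248) + 3*(-131)) = 1/(-272 + 3*(-131)) = 1/(-272 - 393) = 1/(-665) = -1/665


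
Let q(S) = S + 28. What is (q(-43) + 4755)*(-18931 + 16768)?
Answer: -10252620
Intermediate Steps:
q(S) = 28 + S
(q(-43) + 4755)*(-18931 + 16768) = ((28 - 43) + 4755)*(-18931 + 16768) = (-15 + 4755)*(-2163) = 4740*(-2163) = -10252620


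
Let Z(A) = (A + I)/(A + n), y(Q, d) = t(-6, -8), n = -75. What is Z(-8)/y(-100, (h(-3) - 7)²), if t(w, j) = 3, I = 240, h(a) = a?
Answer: -232/249 ≈ -0.93173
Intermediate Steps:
y(Q, d) = 3
Z(A) = (240 + A)/(-75 + A) (Z(A) = (A + 240)/(A - 75) = (240 + A)/(-75 + A))
Z(-8)/y(-100, (h(-3) - 7)²) = ((240 - 8)/(-75 - 8))/3 = (232/(-83))*(⅓) = -1/83*232*(⅓) = -232/83*⅓ = -232/249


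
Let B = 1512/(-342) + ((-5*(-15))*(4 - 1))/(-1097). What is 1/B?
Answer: -20843/96423 ≈ -0.21616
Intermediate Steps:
B = -96423/20843 (B = 1512*(-1/342) + (75*3)*(-1/1097) = -84/19 + 225*(-1/1097) = -84/19 - 225/1097 = -96423/20843 ≈ -4.6262)
1/B = 1/(-96423/20843) = -20843/96423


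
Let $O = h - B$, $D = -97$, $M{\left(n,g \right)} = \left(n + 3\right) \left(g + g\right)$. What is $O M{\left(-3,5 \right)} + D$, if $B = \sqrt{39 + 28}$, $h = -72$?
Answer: $-97$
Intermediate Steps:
$B = \sqrt{67} \approx 8.1853$
$M{\left(n,g \right)} = 2 g \left(3 + n\right)$ ($M{\left(n,g \right)} = \left(3 + n\right) 2 g = 2 g \left(3 + n\right)$)
$O = -72 - \sqrt{67} \approx -80.185$
$O M{\left(-3,5 \right)} + D = \left(-72 - \sqrt{67}\right) 2 \cdot 5 \left(3 - 3\right) - 97 = \left(-72 - \sqrt{67}\right) 2 \cdot 5 \cdot 0 - 97 = \left(-72 - \sqrt{67}\right) 0 - 97 = 0 - 97 = -97$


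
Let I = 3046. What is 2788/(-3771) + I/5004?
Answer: -136927/1048338 ≈ -0.13061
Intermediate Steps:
2788/(-3771) + I/5004 = 2788/(-3771) + 3046/5004 = 2788*(-1/3771) + 3046*(1/5004) = -2788/3771 + 1523/2502 = -136927/1048338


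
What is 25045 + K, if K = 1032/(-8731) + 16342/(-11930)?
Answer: 1304276496794/52080415 ≈ 25044.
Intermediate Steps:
K = -77496881/52080415 (K = 1032*(-1/8731) + 16342*(-1/11930) = -1032/8731 - 8171/5965 = -77496881/52080415 ≈ -1.4880)
25045 + K = 25045 - 77496881/52080415 = 1304276496794/52080415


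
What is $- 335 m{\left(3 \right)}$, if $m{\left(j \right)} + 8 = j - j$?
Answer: $2680$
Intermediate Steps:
$m{\left(j \right)} = -8$ ($m{\left(j \right)} = -8 + \left(j - j\right) = -8 + 0 = -8$)
$- 335 m{\left(3 \right)} = \left(-335\right) \left(-8\right) = 2680$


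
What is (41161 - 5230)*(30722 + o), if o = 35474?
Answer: 2378488476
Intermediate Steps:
(41161 - 5230)*(30722 + o) = (41161 - 5230)*(30722 + 35474) = 35931*66196 = 2378488476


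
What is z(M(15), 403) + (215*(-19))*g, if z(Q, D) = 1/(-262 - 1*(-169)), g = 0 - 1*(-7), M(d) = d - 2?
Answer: -2659336/93 ≈ -28595.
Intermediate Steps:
M(d) = -2 + d
g = 7 (g = 0 + 7 = 7)
z(Q, D) = -1/93 (z(Q, D) = 1/(-262 + 169) = 1/(-93) = -1/93)
z(M(15), 403) + (215*(-19))*g = -1/93 + (215*(-19))*7 = -1/93 - 4085*7 = -1/93 - 28595 = -2659336/93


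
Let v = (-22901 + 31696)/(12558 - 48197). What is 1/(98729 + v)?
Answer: 35639/3518594036 ≈ 1.0129e-5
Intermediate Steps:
v = -8795/35639 (v = 8795/(-35639) = 8795*(-1/35639) = -8795/35639 ≈ -0.24678)
1/(98729 + v) = 1/(98729 - 8795/35639) = 1/(3518594036/35639) = 35639/3518594036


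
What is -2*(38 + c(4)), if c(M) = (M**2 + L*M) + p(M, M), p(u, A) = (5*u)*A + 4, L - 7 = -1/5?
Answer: -1652/5 ≈ -330.40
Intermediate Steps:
L = 34/5 (L = 7 - 1/5 = 34/5 ≈ 6.8000)
p(u, A) = 4 + 5*A*u (p(u, A) = 5*A*u + 4 = 4 + 5*A*u)
c(M) = 4 + 6*M**2 + 34*M/5 (c(M) = (M**2 + 34*M/5) + (4 + 5*M*M) = (M**2 + 34*M/5) + (4 + 5*M**2) = 4 + 6*M**2 + 34*M/5)
-2*(38 + c(4)) = -2*(38 + (4 + 6*4**2 + (34/5)*4)) = -2*(38 + (4 + 6*16 + 136/5)) = -2*(38 + (4 + 96 + 136/5)) = -2*(38 + 636/5) = -2*826/5 = -1652/5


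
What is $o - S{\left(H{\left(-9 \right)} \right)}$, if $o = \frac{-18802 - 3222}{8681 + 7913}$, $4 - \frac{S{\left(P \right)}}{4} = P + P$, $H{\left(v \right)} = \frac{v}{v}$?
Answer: $- \frac{77388}{8297} \approx -9.3272$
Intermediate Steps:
$H{\left(v \right)} = 1$
$S{\left(P \right)} = 16 - 8 P$ ($S{\left(P \right)} = 16 - 4 \left(P + P\right) = 16 - 4 \cdot 2 P = 16 - 8 P$)
$o = - \frac{11012}{8297}$ ($o = - \frac{22024}{16594} = \left(-22024\right) \frac{1}{16594} = - \frac{11012}{8297} \approx -1.3272$)
$o - S{\left(H{\left(-9 \right)} \right)} = - \frac{11012}{8297} - \left(16 - 8\right) = - \frac{11012}{8297} - 8 = - \frac{77388}{8297}$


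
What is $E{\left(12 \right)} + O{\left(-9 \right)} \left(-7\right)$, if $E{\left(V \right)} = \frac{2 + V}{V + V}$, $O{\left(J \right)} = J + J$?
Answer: $\frac{1519}{12} \approx 126.58$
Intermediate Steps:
$O{\left(J \right)} = 2 J$
$E{\left(V \right)} = \frac{2 + V}{2 V}$
$E{\left(12 \right)} + O{\left(-9 \right)} \left(-7\right) = \frac{2 + 12}{2 \cdot 12} + 2 \left(-9\right) \left(-7\right) = \frac{1}{2} \cdot \frac{1}{12} \cdot 14 - -126 = \frac{7}{12} + 126 = \frac{1519}{12}$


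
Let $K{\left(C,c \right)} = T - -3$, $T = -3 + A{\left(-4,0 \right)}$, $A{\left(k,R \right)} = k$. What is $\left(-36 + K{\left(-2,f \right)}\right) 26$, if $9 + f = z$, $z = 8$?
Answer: $-1040$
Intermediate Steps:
$T = -7$ ($T = -3 - 4 = -7$)
$f = -1$ ($f = -9 + 8 = -1$)
$K{\left(C,c \right)} = -4$ ($K{\left(C,c \right)} = -7 - -3 = -7 + 3 = -4$)
$\left(-36 + K{\left(-2,f \right)}\right) 26 = \left(-36 - 4\right) 26 = \left(-40\right) 26 = -1040$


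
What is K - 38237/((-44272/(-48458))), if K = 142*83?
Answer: -665549377/22136 ≈ -30066.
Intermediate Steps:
K = 11786
K - 38237/((-44272/(-48458))) = 11786 - 38237/((-44272/(-48458))) = 11786 - 38237/((-44272*(-1/48458))) = 11786 - 38237/22136/24229 = 11786 - 38237*24229/22136 = 11786 - 926444273/22136 = -665549377/22136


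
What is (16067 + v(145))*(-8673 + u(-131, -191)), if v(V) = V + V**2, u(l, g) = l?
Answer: -327834548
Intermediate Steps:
(16067 + v(145))*(-8673 + u(-131, -191)) = (16067 + 145*(1 + 145))*(-8673 - 131) = (16067 + 145*146)*(-8804) = (16067 + 21170)*(-8804) = 37237*(-8804) = -327834548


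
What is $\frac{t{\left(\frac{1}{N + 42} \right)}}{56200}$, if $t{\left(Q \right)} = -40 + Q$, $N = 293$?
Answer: $- \frac{13399}{18827000} \approx -0.00071169$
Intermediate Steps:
$\frac{t{\left(\frac{1}{N + 42} \right)}}{56200} = \frac{-40 + \frac{1}{293 + 42}}{56200} = \left(-40 + \frac{1}{335}\right) \frac{1}{56200} = \left(- \frac{13399}{335}\right) \frac{1}{56200} = - \frac{13399}{18827000}$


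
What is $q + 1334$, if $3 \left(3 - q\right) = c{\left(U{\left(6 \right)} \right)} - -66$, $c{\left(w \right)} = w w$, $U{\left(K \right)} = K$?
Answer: $1303$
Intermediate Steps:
$c{\left(w \right)} = w^{2}$
$q = -31$ ($q = 3 - \frac{6^{2} - -66}{3} = 3 - \frac{36 + 66}{3} = 3 - 34 = -31$)
$q + 1334 = -31 + 1334 = 1303$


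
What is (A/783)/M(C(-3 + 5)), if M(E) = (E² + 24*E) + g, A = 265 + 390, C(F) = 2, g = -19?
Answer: 655/25839 ≈ 0.025349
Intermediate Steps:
A = 655
M(E) = -19 + E² + 24*E (M(E) = (E² + 24*E) - 19 = -19 + E² + 24*E)
(A/783)/M(C(-3 + 5)) = (655/783)/(-19 + 2² + 24*2) = (655*(1/783))/(-19 + 4 + 48) = (655/783)/33 = (655/783)*(1/33) = 655/25839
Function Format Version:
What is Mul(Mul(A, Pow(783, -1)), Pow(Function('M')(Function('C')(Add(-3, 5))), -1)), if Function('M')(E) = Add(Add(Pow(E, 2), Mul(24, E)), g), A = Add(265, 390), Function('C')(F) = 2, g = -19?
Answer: Rational(655, 25839) ≈ 0.025349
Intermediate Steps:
A = 655
Function('M')(E) = Add(-19, Pow(E, 2), Mul(24, E)) (Function('M')(E) = Add(Add(Pow(E, 2), Mul(24, E)), -19) = Add(-19, Pow(E, 2), Mul(24, E)))
Mul(Mul(A, Pow(783, -1)), Pow(Function('M')(Function('C')(Add(-3, 5))), -1)) = Mul(Mul(655, Pow(783, -1)), Pow(Add(-19, Pow(2, 2), Mul(24, 2)), -1)) = Mul(Mul(655, Rational(1, 783)), Pow(Add(-19, 4, 48), -1)) = Mul(Rational(655, 783), Pow(33, -1)) = Mul(Rational(655, 783), Rational(1, 33)) = Rational(655, 25839)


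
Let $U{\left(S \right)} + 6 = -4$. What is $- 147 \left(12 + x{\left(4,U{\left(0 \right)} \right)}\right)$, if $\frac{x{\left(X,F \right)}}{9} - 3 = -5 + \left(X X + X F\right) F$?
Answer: $-316638$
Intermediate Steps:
$U{\left(S \right)} = -10$ ($U{\left(S \right)} = -6 - 4 = -10$)
$x{\left(X,F \right)} = -18 + 9 F \left(X^{2} + F X\right)$ ($x{\left(X,F \right)} = 27 + 9 \left(-5 + \left(X X + X F\right) F\right) = 27 + 9 \left(-5 + \left(X^{2} + F X\right) F\right) = 27 + 9 \left(-5 + F \left(X^{2} + F X\right)\right) = 27 + \left(-45 + 9 F \left(X^{2} + F X\right)\right) = -18 + 9 F \left(X^{2} + F X\right)$)
$- 147 \left(12 + x{\left(4,U{\left(0 \right)} \right)}\right) = - 147 \left(12 + \left(-18 + 9 \left(-10\right) 4^{2} + 9 \cdot 4 \left(-10\right)^{2}\right)\right) = - 147 \left(12 + \left(-18 + 9 \left(-10\right) 16 + 9 \cdot 4 \cdot 100\right)\right) = - 147 \left(12 - -2142\right) = - 147 \left(12 + 2142\right) = \left(-147\right) 2154 = -316638$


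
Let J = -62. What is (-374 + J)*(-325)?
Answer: 141700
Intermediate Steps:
(-374 + J)*(-325) = (-374 - 62)*(-325) = -436*(-325) = 141700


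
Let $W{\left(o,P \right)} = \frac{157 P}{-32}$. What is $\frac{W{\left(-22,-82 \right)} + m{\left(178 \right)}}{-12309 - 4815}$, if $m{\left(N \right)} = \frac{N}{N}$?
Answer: $- \frac{2151}{91328} \approx -0.023552$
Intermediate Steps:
$W{\left(o,P \right)} = - \frac{157 P}{32}$ ($W{\left(o,P \right)} = 157 P \left(- \frac{1}{32}\right) = - \frac{157 P}{32}$)
$m{\left(N \right)} = 1$
$\frac{W{\left(-22,-82 \right)} + m{\left(178 \right)}}{-12309 - 4815} = \frac{\left(- \frac{157}{32}\right) \left(-82\right) + 1}{-12309 - 4815} = \frac{\frac{6437}{16} + 1}{-17124} = \frac{6453}{16} \left(- \frac{1}{17124}\right) = - \frac{2151}{91328}$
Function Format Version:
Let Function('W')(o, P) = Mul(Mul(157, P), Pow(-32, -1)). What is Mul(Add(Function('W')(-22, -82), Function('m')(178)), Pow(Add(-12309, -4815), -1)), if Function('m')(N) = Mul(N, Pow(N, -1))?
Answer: Rational(-2151, 91328) ≈ -0.023552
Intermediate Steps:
Function('W')(o, P) = Mul(Rational(-157, 32), P) (Function('W')(o, P) = Mul(Mul(157, P), Rational(-1, 32)) = Mul(Rational(-157, 32), P))
Function('m')(N) = 1
Mul(Add(Function('W')(-22, -82), Function('m')(178)), Pow(Add(-12309, -4815), -1)) = Mul(Add(Mul(Rational(-157, 32), -82), 1), Pow(Add(-12309, -4815), -1)) = Mul(Add(Rational(6437, 16), 1), Pow(-17124, -1)) = Mul(Rational(6453, 16), Rational(-1, 17124)) = Rational(-2151, 91328)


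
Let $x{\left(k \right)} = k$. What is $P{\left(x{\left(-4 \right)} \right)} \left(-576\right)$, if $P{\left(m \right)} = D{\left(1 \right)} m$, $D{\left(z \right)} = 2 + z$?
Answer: $6912$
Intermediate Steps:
$P{\left(m \right)} = 3 m$ ($P{\left(m \right)} = \left(2 + 1\right) m = 3 m$)
$P{\left(x{\left(-4 \right)} \right)} \left(-576\right) = 3 \left(-4\right) \left(-576\right) = \left(-12\right) \left(-576\right) = 6912$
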